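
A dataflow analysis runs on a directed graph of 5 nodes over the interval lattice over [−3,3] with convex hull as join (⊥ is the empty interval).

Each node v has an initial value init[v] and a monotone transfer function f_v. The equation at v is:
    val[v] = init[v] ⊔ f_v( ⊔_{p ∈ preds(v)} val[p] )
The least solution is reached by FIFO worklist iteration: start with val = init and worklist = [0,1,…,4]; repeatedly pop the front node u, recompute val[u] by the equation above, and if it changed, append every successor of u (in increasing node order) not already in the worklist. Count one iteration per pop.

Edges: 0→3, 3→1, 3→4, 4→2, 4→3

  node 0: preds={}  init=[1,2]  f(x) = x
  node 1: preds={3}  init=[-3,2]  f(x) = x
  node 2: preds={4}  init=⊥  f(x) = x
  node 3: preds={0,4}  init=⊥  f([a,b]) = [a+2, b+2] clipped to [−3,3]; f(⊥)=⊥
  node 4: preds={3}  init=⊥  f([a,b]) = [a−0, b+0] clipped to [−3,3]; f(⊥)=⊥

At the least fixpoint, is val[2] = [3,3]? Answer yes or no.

yes

Worklist (8 pops):
  #1 pop 0: in=⊥ → [1,2] (no change)
  #2 pop 1: in=⊥ → [-3,2] (no change)
  #3 pop 2: in=⊥ → ⊥ (no change)
  #4 pop 3: in=[1,2] → [3,3] (was ⊥); enqueue [1]
  #5 pop 4: in=[3,3] → [3,3] (was ⊥); enqueue [2,3]
  #6 pop 1: in=[3,3] → [-3,3] (was [-3,2]); enqueue []
  #7 pop 2: in=[3,3] → [3,3] (was ⊥); enqueue []
  #8 pop 3: in=[1,3] → [3,3] (no change)

Fixpoint:
  val[0] = [1,2]
  val[1] = [-3,3]
  val[2] = [3,3]
  val[3] = [3,3]
  val[4] = [3,3]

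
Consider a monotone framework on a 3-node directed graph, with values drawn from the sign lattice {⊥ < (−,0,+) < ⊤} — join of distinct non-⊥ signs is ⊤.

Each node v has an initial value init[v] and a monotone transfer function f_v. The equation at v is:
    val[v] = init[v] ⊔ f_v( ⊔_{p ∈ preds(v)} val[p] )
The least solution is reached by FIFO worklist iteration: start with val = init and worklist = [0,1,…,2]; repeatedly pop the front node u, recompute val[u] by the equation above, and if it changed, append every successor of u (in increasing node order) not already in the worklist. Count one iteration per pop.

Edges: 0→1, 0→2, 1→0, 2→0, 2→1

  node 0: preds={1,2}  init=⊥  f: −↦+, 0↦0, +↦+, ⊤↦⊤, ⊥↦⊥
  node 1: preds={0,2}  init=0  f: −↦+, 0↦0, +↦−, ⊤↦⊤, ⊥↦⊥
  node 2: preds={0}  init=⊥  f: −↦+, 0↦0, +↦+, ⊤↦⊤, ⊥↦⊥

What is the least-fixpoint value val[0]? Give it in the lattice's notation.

0

Iteration log — 5 steps:
  step 1. node 0  ⊔preds=0  new=0  old=⊥  +wl: 
  step 2. node 1  ⊔preds=0  new=0  stable
  step 3. node 2  ⊔preds=0  new=0  old=⊥  +wl: 0,1
  step 4. node 0  ⊔preds=0  new=0  stable
  step 5. node 1  ⊔preds=0  new=0  stable

Least fixpoint reached:
  node 0: 0
  node 1: 0
  node 2: 0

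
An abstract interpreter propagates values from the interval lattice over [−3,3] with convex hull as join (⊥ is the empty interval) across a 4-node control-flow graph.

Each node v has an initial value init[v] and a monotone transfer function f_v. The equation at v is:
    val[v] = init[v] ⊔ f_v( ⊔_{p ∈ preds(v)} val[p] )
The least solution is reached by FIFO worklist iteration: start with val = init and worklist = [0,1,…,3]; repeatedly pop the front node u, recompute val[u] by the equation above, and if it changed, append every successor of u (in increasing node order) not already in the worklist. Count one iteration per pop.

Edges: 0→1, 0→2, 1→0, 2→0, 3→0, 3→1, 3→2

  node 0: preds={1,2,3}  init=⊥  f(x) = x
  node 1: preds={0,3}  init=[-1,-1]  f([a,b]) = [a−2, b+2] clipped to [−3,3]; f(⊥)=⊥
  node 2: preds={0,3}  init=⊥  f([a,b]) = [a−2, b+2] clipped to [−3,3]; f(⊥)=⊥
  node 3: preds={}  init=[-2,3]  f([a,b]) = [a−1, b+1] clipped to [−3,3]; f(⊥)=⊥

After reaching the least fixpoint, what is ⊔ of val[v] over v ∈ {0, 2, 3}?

[-3,3]

Iteration log — 7 steps:
  step 1. node 0  ⊔preds=[-2,3]  new=[-2,3]  old=⊥  +wl: 
  step 2. node 1  ⊔preds=[-2,3]  new=[-3,3]  old=[-1,-1]  +wl: 0
  step 3. node 2  ⊔preds=[-2,3]  new=[-3,3]  old=⊥  +wl: 
  step 4. node 3  ⊔preds=⊥  new=[-2,3]  stable
  step 5. node 0  ⊔preds=[-3,3]  new=[-3,3]  old=[-2,3]  +wl: 1,2
  step 6. node 1  ⊔preds=[-3,3]  new=[-3,3]  stable
  step 7. node 2  ⊔preds=[-3,3]  new=[-3,3]  stable

Least fixpoint reached:
  node 0: [-3,3]
  node 1: [-3,3]
  node 2: [-3,3]
  node 3: [-2,3]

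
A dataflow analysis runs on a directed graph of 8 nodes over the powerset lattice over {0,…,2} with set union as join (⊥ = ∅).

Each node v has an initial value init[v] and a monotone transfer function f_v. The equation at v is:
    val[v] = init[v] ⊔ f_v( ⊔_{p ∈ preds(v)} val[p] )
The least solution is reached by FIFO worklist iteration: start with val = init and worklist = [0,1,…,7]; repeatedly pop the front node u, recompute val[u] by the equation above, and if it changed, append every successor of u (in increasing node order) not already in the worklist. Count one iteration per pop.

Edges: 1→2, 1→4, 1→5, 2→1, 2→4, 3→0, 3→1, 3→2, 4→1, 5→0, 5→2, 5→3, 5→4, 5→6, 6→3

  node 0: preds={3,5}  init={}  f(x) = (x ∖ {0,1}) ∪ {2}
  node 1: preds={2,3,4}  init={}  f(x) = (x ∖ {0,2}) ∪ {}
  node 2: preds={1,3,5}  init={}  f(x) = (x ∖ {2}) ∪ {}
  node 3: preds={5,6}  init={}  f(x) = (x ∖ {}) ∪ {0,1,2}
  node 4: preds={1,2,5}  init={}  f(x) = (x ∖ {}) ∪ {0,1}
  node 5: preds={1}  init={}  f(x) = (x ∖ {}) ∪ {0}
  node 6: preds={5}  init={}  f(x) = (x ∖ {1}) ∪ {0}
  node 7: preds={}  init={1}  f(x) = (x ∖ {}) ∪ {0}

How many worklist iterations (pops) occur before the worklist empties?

20

Worklist (20 pops):
  #1 pop 0: in={} → {2} (was {}); enqueue []
  #2 pop 1: in={} → {} (no change)
  #3 pop 2: in={} → {} (no change)
  #4 pop 3: in={} → {0,1,2} (was {}); enqueue [0,1,2]
  #5 pop 4: in={} → {0,1} (was {}); enqueue []
  #6 pop 5: in={} → {0} (was {}); enqueue [3,4]
  #7 pop 6: in={0} → {0} (was {}); enqueue []
  #8 pop 7: in={} → {0,1} (was {1}); enqueue []
  #9 pop 0: in={0,1,2} → {2} (no change)
  #10 pop 1: in={0,1,2} → {1} (was {}); enqueue [5]
  #11 pop 2: in={0,1,2} → {0,1} (was {}); enqueue [1]
  #12 pop 3: in={0} → {0,1,2} (no change)
  #13 pop 4: in={0,1} → {0,1} (no change)
  #14 pop 5: in={1} → {0,1} (was {0}); enqueue [0,2,3,4,6]
  #15 pop 1: in={0,1,2} → {1} (no change)
  #16 pop 0: in={0,1,2} → {2} (no change)
  #17 pop 2: in={0,1,2} → {0,1} (no change)
  #18 pop 3: in={0,1} → {0,1,2} (no change)
  #19 pop 4: in={0,1} → {0,1} (no change)
  #20 pop 6: in={0,1} → {0} (no change)

Fixpoint:
  val[0] = {2}
  val[1] = {1}
  val[2] = {0,1}
  val[3] = {0,1,2}
  val[4] = {0,1}
  val[5] = {0,1}
  val[6] = {0}
  val[7] = {0,1}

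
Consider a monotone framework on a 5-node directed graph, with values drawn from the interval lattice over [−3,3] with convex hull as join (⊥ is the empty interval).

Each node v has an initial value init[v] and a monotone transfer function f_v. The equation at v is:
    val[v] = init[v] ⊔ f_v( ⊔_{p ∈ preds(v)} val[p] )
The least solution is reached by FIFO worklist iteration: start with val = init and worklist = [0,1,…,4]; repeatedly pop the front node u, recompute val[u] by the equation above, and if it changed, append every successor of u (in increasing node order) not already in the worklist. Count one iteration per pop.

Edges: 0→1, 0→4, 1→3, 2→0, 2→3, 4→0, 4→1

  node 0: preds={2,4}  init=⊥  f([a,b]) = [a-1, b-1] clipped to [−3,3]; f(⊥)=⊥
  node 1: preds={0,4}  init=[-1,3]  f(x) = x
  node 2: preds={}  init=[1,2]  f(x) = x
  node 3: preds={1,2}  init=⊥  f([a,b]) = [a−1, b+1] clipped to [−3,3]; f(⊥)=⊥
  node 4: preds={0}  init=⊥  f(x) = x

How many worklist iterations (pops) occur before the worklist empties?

18

Worklist (18 pops):
  #1 pop 0: in=[1,2] → [0,1] (was ⊥); enqueue []
  #2 pop 1: in=[0,1] → [-1,3] (no change)
  #3 pop 2: in=⊥ → [1,2] (no change)
  #4 pop 3: in=[-1,3] → [-2,3] (was ⊥); enqueue []
  #5 pop 4: in=[0,1] → [0,1] (was ⊥); enqueue [0,1]
  #6 pop 0: in=[0,2] → [-1,1] (was [0,1]); enqueue [4]
  #7 pop 1: in=[-1,1] → [-1,3] (no change)
  #8 pop 4: in=[-1,1] → [-1,1] (was [0,1]); enqueue [0,1]
  #9 pop 0: in=[-1,2] → [-2,1] (was [-1,1]); enqueue [4]
  #10 pop 1: in=[-2,1] → [-2,3] (was [-1,3]); enqueue [3]
  #11 pop 4: in=[-2,1] → [-2,1] (was [-1,1]); enqueue [0,1]
  #12 pop 3: in=[-2,3] → [-3,3] (was [-2,3]); enqueue []
  #13 pop 0: in=[-2,2] → [-3,1] (was [-2,1]); enqueue [4]
  #14 pop 1: in=[-3,1] → [-3,3] (was [-2,3]); enqueue [3]
  #15 pop 4: in=[-3,1] → [-3,1] (was [-2,1]); enqueue [0,1]
  #16 pop 3: in=[-3,3] → [-3,3] (no change)
  #17 pop 0: in=[-3,2] → [-3,1] (no change)
  #18 pop 1: in=[-3,1] → [-3,3] (no change)

Fixpoint:
  val[0] = [-3,1]
  val[1] = [-3,3]
  val[2] = [1,2]
  val[3] = [-3,3]
  val[4] = [-3,1]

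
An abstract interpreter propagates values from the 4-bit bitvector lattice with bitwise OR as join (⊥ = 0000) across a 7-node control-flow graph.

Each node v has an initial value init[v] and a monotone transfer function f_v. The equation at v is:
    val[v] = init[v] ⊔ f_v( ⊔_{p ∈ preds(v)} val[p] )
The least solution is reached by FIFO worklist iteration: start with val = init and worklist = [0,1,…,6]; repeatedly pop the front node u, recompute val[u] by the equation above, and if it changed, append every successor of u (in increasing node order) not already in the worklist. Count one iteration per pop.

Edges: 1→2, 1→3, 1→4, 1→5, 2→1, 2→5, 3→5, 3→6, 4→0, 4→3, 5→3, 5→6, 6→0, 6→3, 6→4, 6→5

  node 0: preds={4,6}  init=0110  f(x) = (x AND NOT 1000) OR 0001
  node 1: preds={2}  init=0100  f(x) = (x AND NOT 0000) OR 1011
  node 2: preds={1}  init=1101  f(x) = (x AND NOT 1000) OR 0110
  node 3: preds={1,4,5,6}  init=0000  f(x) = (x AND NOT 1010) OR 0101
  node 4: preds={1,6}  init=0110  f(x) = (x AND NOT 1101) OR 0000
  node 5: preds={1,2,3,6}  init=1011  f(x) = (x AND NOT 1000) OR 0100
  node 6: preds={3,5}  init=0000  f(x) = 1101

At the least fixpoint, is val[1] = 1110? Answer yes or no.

no

Trace (12 dequeues):
  [1] u=0 | in 0110 | out 0111 | prev 0110 | push {}
  [2] u=1 | in 1101 | out 1111 | prev 0100 | push {}
  [3] u=2 | in 1111 | out 1111 | prev 1101 | push {1}
  [4] u=3 | in 1111 | out 0101 | prev 0000 | push {}
  [5] u=4 | in 1111 | out 0110 | ==
  [6] u=5 | in 1111 | out 1111 | prev 1011 | push {3}
  [7] u=6 | in 1111 | out 1101 | prev 0000 | push {0,4,5}
  [8] u=1 | in 1111 | out 1111 | ==
  [9] u=3 | in 1111 | out 0101 | ==
  [10] u=0 | in 1111 | out 0111 | ==
  [11] u=4 | in 1111 | out 0110 | ==
  [12] u=5 | in 1111 | out 1111 | ==

Converged values:
  [0] 0111
  [1] 1111
  [2] 1111
  [3] 0101
  [4] 0110
  [5] 1111
  [6] 1101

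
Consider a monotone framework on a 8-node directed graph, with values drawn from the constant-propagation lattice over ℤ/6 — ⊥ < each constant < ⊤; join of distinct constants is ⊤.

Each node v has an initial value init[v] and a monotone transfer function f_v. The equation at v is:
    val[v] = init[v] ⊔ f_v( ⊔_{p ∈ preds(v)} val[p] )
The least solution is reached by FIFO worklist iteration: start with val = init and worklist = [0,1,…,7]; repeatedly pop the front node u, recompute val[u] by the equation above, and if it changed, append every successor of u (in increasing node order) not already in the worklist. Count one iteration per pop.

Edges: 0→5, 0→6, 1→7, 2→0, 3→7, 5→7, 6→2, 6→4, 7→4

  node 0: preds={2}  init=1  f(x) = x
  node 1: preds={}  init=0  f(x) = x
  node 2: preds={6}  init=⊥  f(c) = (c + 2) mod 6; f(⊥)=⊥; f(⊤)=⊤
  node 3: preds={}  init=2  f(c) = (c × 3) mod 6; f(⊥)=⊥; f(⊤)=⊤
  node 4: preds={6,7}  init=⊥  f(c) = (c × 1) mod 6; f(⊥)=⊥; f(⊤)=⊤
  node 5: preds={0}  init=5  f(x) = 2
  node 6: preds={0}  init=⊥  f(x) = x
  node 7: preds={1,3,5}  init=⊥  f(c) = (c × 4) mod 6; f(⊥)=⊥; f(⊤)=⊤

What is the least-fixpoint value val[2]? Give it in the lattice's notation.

Trace (16 dequeues):
  [1] u=0 | in ⊥ | out 1 | ==
  [2] u=1 | in ⊥ | out 0 | ==
  [3] u=2 | in ⊥ | out ⊥ | ==
  [4] u=3 | in ⊥ | out 2 | ==
  [5] u=4 | in ⊥ | out ⊥ | ==
  [6] u=5 | in 1 | out ⊤ | prev 5 | push {}
  [7] u=6 | in 1 | out 1 | prev ⊥ | push {2,4}
  [8] u=7 | in ⊤ | out ⊤ | prev ⊥ | push {}
  [9] u=2 | in 1 | out 3 | prev ⊥ | push {0}
  [10] u=4 | in ⊤ | out ⊤ | prev ⊥ | push {}
  [11] u=0 | in 3 | out ⊤ | prev 1 | push {5,6}
  [12] u=5 | in ⊤ | out ⊤ | ==
  [13] u=6 | in ⊤ | out ⊤ | prev 1 | push {2,4}
  [14] u=2 | in ⊤ | out ⊤ | prev 3 | push {0}
  [15] u=4 | in ⊤ | out ⊤ | ==
  [16] u=0 | in ⊤ | out ⊤ | ==

Converged values:
  [0] ⊤
  [1] 0
  [2] ⊤
  [3] 2
  [4] ⊤
  [5] ⊤
  [6] ⊤
  [7] ⊤

⊤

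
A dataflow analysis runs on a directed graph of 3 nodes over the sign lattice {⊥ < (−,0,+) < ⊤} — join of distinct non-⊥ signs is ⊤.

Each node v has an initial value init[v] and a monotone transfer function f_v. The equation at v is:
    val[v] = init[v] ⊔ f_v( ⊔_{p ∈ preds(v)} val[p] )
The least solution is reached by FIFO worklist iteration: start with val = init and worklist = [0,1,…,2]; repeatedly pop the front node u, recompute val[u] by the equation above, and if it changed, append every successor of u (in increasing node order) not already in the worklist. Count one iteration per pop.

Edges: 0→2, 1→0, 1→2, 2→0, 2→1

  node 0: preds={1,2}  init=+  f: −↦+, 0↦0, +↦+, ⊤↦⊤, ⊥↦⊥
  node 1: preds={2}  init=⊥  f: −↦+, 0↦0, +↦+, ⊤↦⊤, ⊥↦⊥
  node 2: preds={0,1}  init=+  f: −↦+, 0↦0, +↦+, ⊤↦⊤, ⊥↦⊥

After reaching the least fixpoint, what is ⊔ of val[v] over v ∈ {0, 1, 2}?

Trace (4 dequeues):
  [1] u=0 | in + | out + | ==
  [2] u=1 | in + | out + | prev ⊥ | push {0}
  [3] u=2 | in + | out + | ==
  [4] u=0 | in + | out + | ==

Converged values:
  [0] +
  [1] +
  [2] +

+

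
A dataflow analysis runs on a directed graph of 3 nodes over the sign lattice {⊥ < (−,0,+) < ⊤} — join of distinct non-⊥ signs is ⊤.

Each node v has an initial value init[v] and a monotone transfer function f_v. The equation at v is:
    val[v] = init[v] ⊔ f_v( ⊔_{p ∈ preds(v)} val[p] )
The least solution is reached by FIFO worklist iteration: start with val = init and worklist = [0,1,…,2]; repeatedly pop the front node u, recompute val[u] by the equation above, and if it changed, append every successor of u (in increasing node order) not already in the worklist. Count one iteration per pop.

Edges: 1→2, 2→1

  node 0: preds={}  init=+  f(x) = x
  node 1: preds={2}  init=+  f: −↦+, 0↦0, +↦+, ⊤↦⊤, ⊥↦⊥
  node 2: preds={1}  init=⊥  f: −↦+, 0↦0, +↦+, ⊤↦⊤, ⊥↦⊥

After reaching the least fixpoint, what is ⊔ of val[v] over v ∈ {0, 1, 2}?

+

Iteration log — 4 steps:
  step 1. node 0  ⊔preds=⊥  new=+  stable
  step 2. node 1  ⊔preds=⊥  new=+  stable
  step 3. node 2  ⊔preds=+  new=+  old=⊥  +wl: 1
  step 4. node 1  ⊔preds=+  new=+  stable

Least fixpoint reached:
  node 0: +
  node 1: +
  node 2: +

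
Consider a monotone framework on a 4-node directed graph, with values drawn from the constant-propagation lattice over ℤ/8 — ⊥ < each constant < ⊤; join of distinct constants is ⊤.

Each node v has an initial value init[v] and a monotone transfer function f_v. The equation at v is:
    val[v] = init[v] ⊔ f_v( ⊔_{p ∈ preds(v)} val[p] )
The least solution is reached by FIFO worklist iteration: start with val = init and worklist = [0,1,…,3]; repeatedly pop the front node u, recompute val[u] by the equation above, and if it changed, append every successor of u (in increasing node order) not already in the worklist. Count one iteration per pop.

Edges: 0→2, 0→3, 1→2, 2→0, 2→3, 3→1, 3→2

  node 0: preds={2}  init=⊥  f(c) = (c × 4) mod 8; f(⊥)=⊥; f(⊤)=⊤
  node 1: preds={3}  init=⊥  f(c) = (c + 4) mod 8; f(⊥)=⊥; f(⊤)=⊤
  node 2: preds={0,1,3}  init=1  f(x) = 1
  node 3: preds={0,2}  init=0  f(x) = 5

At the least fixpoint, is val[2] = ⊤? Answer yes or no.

no

Iteration log — 6 steps:
  step 1. node 0  ⊔preds=1  new=4  old=⊥  +wl: 
  step 2. node 1  ⊔preds=0  new=4  old=⊥  +wl: 
  step 3. node 2  ⊔preds=⊤  new=1  stable
  step 4. node 3  ⊔preds=⊤  new=⊤  old=0  +wl: 1,2
  step 5. node 1  ⊔preds=⊤  new=⊤  old=4  +wl: 
  step 6. node 2  ⊔preds=⊤  new=1  stable

Least fixpoint reached:
  node 0: 4
  node 1: ⊤
  node 2: 1
  node 3: ⊤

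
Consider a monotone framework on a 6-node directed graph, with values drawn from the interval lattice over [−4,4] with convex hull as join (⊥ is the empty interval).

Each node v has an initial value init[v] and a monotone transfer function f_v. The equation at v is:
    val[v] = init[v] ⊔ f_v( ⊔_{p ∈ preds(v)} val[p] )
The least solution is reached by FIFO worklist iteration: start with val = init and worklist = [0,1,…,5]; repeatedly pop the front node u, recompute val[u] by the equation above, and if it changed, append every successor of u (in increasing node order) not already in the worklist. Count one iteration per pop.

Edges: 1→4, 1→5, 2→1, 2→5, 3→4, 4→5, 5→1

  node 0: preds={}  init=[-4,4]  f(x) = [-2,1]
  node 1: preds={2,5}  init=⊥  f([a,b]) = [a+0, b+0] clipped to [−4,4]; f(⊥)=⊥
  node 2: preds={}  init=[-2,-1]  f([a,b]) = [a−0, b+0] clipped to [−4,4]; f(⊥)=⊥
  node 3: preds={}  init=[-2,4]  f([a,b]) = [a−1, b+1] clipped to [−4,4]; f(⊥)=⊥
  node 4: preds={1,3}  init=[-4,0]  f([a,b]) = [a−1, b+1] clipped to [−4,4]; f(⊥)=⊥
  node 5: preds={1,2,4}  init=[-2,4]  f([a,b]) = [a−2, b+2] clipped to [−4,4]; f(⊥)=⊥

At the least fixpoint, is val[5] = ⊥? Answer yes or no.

no

Trace (9 dequeues):
  [1] u=0 | in ⊥ | out [-4,4] | ==
  [2] u=1 | in [-2,4] | out [-2,4] | prev ⊥ | push {}
  [3] u=2 | in ⊥ | out [-2,-1] | ==
  [4] u=3 | in ⊥ | out [-2,4] | ==
  [5] u=4 | in [-2,4] | out [-4,4] | prev [-4,0] | push {}
  [6] u=5 | in [-4,4] | out [-4,4] | prev [-2,4] | push {1}
  [7] u=1 | in [-4,4] | out [-4,4] | prev [-2,4] | push {4,5}
  [8] u=4 | in [-4,4] | out [-4,4] | ==
  [9] u=5 | in [-4,4] | out [-4,4] | ==

Converged values:
  [0] [-4,4]
  [1] [-4,4]
  [2] [-2,-1]
  [3] [-2,4]
  [4] [-4,4]
  [5] [-4,4]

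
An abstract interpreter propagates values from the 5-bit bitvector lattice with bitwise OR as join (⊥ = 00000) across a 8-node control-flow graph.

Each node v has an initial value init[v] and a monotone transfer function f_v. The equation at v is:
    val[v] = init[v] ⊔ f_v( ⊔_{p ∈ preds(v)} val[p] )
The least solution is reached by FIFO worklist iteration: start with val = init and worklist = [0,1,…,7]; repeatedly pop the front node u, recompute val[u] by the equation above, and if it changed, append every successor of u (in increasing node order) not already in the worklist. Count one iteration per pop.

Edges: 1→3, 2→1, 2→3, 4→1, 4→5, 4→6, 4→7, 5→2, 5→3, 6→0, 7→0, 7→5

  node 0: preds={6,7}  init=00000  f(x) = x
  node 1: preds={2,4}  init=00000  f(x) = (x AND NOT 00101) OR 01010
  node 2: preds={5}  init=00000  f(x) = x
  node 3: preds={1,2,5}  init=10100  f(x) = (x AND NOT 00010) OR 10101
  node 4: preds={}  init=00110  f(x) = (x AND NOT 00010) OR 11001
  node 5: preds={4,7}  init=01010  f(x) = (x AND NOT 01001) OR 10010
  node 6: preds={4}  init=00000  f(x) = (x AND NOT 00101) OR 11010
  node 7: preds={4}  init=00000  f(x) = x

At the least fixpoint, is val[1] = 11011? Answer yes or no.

no

Trace (14 dequeues):
  [1] u=0 | in 00000 | out 00000 | ==
  [2] u=1 | in 00110 | out 01010 | prev 00000 | push {}
  [3] u=2 | in 01010 | out 01010 | prev 00000 | push {1}
  [4] u=3 | in 01010 | out 11101 | prev 10100 | push {}
  [5] u=4 | in 00000 | out 11111 | prev 00110 | push {}
  [6] u=5 | in 11111 | out 11110 | prev 01010 | push {2,3}
  [7] u=6 | in 11111 | out 11010 | prev 00000 | push {0}
  [8] u=7 | in 11111 | out 11111 | prev 00000 | push {5}
  [9] u=1 | in 11111 | out 11010 | prev 01010 | push {}
  [10] u=2 | in 11110 | out 11110 | prev 01010 | push {1}
  [11] u=3 | in 11110 | out 11101 | ==
  [12] u=0 | in 11111 | out 11111 | prev 00000 | push {}
  [13] u=5 | in 11111 | out 11110 | ==
  [14] u=1 | in 11111 | out 11010 | ==

Converged values:
  [0] 11111
  [1] 11010
  [2] 11110
  [3] 11101
  [4] 11111
  [5] 11110
  [6] 11010
  [7] 11111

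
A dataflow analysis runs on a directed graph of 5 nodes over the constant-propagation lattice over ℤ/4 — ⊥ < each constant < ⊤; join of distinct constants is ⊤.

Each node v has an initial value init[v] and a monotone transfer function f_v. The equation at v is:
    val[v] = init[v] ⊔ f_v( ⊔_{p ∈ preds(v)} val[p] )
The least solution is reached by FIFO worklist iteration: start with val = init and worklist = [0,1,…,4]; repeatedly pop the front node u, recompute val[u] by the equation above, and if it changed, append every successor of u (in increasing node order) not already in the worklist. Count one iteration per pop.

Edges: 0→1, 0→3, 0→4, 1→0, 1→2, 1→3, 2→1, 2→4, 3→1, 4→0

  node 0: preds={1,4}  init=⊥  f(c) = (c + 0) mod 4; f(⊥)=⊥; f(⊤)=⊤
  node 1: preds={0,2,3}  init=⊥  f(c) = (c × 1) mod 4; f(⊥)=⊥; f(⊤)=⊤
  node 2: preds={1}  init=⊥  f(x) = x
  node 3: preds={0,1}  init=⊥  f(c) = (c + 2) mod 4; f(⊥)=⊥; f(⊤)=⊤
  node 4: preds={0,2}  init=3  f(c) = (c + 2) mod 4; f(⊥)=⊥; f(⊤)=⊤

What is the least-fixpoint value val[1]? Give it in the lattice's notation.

⊤

Trace (13 dequeues):
  [1] u=0 | in 3 | out 3 | prev ⊥ | push {}
  [2] u=1 | in 3 | out 3 | prev ⊥ | push {0}
  [3] u=2 | in 3 | out 3 | prev ⊥ | push {1}
  [4] u=3 | in 3 | out 1 | prev ⊥ | push {}
  [5] u=4 | in 3 | out ⊤ | prev 3 | push {}
  [6] u=0 | in ⊤ | out ⊤ | prev 3 | push {3,4}
  [7] u=1 | in ⊤ | out ⊤ | prev 3 | push {0,2}
  [8] u=3 | in ⊤ | out ⊤ | prev 1 | push {1}
  [9] u=4 | in ⊤ | out ⊤ | ==
  [10] u=0 | in ⊤ | out ⊤ | ==
  [11] u=2 | in ⊤ | out ⊤ | prev 3 | push {4}
  [12] u=1 | in ⊤ | out ⊤ | ==
  [13] u=4 | in ⊤ | out ⊤ | ==

Converged values:
  [0] ⊤
  [1] ⊤
  [2] ⊤
  [3] ⊤
  [4] ⊤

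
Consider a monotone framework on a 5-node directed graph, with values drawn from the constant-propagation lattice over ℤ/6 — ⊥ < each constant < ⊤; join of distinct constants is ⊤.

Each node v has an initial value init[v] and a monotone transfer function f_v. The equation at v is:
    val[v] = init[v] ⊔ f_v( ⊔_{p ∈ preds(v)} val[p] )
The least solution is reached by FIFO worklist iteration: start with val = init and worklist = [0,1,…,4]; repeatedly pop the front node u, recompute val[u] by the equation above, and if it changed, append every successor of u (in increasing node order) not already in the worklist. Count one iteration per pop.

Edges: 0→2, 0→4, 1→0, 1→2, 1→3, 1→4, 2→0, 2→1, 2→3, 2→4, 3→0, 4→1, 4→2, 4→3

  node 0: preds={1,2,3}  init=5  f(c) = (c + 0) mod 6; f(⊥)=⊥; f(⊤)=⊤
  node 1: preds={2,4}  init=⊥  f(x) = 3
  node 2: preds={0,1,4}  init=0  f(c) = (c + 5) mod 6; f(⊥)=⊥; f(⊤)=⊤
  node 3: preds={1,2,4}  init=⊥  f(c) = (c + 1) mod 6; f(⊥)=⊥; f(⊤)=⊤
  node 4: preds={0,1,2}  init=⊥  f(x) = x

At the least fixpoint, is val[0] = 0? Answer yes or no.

no

Trace (9 dequeues):
  [1] u=0 | in 0 | out ⊤ | prev 5 | push {}
  [2] u=1 | in 0 | out 3 | prev ⊥ | push {0}
  [3] u=2 | in ⊤ | out ⊤ | prev 0 | push {1}
  [4] u=3 | in ⊤ | out ⊤ | prev ⊥ | push {}
  [5] u=4 | in ⊤ | out ⊤ | prev ⊥ | push {2,3}
  [6] u=0 | in ⊤ | out ⊤ | ==
  [7] u=1 | in ⊤ | out 3 | ==
  [8] u=2 | in ⊤ | out ⊤ | ==
  [9] u=3 | in ⊤ | out ⊤ | ==

Converged values:
  [0] ⊤
  [1] 3
  [2] ⊤
  [3] ⊤
  [4] ⊤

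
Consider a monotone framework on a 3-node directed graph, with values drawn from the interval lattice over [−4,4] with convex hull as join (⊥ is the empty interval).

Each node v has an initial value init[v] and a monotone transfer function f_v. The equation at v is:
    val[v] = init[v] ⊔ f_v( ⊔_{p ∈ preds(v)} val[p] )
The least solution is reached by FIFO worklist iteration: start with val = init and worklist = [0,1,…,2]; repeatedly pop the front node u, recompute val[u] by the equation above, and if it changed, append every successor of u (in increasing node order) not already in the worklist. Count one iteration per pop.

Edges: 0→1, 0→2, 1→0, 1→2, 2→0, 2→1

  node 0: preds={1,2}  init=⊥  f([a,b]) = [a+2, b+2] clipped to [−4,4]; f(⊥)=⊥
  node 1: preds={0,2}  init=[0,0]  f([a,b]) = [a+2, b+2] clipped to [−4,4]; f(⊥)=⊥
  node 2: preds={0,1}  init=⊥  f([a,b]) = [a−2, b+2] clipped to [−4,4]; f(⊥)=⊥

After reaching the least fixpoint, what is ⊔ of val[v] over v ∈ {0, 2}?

Worklist (6 pops):
  #1 pop 0: in=[0,0] → [2,2] (was ⊥); enqueue []
  #2 pop 1: in=[2,2] → [0,4] (was [0,0]); enqueue [0]
  #3 pop 2: in=[0,4] → [-2,4] (was ⊥); enqueue [1]
  #4 pop 0: in=[-2,4] → [0,4] (was [2,2]); enqueue [2]
  #5 pop 1: in=[-2,4] → [0,4] (no change)
  #6 pop 2: in=[0,4] → [-2,4] (no change)

Fixpoint:
  val[0] = [0,4]
  val[1] = [0,4]
  val[2] = [-2,4]

[-2,4]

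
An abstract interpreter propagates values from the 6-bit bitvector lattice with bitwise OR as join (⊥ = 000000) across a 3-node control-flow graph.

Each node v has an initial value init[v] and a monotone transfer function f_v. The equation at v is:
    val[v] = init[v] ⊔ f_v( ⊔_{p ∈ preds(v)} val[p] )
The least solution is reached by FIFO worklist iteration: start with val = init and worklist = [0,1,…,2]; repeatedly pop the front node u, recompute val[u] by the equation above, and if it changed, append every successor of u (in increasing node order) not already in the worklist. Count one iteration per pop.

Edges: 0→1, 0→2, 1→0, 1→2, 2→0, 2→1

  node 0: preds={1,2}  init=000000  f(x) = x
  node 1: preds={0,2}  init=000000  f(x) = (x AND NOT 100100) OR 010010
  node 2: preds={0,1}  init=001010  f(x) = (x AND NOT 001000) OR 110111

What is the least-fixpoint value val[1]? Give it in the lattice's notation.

Iteration log — 7 steps:
  step 1. node 0  ⊔preds=001010  new=001010  old=000000  +wl: 
  step 2. node 1  ⊔preds=001010  new=011010  old=000000  +wl: 0
  step 3. node 2  ⊔preds=011010  new=111111  old=001010  +wl: 1
  step 4. node 0  ⊔preds=111111  new=111111  old=001010  +wl: 2
  step 5. node 1  ⊔preds=111111  new=011011  old=011010  +wl: 0
  step 6. node 2  ⊔preds=111111  new=111111  stable
  step 7. node 0  ⊔preds=111111  new=111111  stable

Least fixpoint reached:
  node 0: 111111
  node 1: 011011
  node 2: 111111

011011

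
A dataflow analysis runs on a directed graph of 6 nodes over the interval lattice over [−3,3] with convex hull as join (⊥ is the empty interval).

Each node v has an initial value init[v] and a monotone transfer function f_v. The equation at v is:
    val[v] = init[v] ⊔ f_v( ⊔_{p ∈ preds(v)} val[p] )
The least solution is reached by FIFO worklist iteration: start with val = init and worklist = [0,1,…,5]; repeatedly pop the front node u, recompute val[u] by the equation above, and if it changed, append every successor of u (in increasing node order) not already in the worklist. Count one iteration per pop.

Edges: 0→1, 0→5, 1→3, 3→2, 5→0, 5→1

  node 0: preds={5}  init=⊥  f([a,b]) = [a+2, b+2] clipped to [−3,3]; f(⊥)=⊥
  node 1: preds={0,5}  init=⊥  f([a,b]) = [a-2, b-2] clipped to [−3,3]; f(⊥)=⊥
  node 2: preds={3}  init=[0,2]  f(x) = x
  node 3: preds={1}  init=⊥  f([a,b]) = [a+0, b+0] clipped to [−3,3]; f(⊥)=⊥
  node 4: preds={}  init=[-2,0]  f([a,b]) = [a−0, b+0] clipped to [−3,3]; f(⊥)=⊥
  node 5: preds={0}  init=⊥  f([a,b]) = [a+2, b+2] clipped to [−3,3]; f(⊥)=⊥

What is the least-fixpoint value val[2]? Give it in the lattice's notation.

[0,2]

Trace (6 dequeues):
  [1] u=0 | in ⊥ | out ⊥ | ==
  [2] u=1 | in ⊥ | out ⊥ | ==
  [3] u=2 | in ⊥ | out [0,2] | ==
  [4] u=3 | in ⊥ | out ⊥ | ==
  [5] u=4 | in ⊥ | out [-2,0] | ==
  [6] u=5 | in ⊥ | out ⊥ | ==

Converged values:
  [0] ⊥
  [1] ⊥
  [2] [0,2]
  [3] ⊥
  [4] [-2,0]
  [5] ⊥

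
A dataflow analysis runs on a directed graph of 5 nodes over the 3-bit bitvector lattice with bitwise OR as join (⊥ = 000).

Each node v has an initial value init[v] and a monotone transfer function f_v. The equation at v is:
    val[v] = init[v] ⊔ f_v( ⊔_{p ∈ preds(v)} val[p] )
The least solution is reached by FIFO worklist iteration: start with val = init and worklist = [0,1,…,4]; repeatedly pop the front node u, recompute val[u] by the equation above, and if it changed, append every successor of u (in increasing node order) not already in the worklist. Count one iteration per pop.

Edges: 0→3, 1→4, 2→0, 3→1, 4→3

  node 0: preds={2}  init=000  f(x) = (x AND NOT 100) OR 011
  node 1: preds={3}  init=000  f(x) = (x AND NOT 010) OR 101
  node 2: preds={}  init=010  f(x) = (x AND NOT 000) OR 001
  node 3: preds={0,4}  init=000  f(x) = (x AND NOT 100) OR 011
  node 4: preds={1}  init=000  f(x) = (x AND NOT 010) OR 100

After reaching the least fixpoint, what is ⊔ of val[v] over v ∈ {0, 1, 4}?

111

Trace (8 dequeues):
  [1] u=0 | in 010 | out 011 | prev 000 | push {}
  [2] u=1 | in 000 | out 101 | prev 000 | push {}
  [3] u=2 | in 000 | out 011 | prev 010 | push {0}
  [4] u=3 | in 011 | out 011 | prev 000 | push {1}
  [5] u=4 | in 101 | out 101 | prev 000 | push {3}
  [6] u=0 | in 011 | out 011 | ==
  [7] u=1 | in 011 | out 101 | ==
  [8] u=3 | in 111 | out 011 | ==

Converged values:
  [0] 011
  [1] 101
  [2] 011
  [3] 011
  [4] 101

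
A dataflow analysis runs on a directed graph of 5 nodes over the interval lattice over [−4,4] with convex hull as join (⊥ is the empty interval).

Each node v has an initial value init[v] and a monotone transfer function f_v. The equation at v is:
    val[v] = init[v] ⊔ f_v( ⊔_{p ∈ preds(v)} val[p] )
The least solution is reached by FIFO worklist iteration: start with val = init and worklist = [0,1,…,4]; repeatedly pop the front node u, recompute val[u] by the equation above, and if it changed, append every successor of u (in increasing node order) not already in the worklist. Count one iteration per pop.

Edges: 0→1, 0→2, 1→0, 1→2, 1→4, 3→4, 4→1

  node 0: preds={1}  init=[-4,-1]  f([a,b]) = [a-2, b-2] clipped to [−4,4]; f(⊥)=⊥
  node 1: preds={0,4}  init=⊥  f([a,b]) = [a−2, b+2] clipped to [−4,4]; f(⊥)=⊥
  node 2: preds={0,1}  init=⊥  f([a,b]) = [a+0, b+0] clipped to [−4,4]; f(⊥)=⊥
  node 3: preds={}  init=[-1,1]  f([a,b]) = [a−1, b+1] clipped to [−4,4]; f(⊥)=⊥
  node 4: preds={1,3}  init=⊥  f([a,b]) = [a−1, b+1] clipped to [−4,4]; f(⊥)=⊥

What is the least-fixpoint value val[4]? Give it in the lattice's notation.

[-4,4]

Worklist (11 pops):
  #1 pop 0: in=⊥ → [-4,-1] (no change)
  #2 pop 1: in=[-4,-1] → [-4,1] (was ⊥); enqueue [0]
  #3 pop 2: in=[-4,1] → [-4,1] (was ⊥); enqueue []
  #4 pop 3: in=⊥ → [-1,1] (no change)
  #5 pop 4: in=[-4,1] → [-4,2] (was ⊥); enqueue [1]
  #6 pop 0: in=[-4,1] → [-4,-1] (no change)
  #7 pop 1: in=[-4,2] → [-4,4] (was [-4,1]); enqueue [0,2,4]
  #8 pop 0: in=[-4,4] → [-4,2] (was [-4,-1]); enqueue [1]
  #9 pop 2: in=[-4,4] → [-4,4] (was [-4,1]); enqueue []
  #10 pop 4: in=[-4,4] → [-4,4] (was [-4,2]); enqueue []
  #11 pop 1: in=[-4,4] → [-4,4] (no change)

Fixpoint:
  val[0] = [-4,2]
  val[1] = [-4,4]
  val[2] = [-4,4]
  val[3] = [-1,1]
  val[4] = [-4,4]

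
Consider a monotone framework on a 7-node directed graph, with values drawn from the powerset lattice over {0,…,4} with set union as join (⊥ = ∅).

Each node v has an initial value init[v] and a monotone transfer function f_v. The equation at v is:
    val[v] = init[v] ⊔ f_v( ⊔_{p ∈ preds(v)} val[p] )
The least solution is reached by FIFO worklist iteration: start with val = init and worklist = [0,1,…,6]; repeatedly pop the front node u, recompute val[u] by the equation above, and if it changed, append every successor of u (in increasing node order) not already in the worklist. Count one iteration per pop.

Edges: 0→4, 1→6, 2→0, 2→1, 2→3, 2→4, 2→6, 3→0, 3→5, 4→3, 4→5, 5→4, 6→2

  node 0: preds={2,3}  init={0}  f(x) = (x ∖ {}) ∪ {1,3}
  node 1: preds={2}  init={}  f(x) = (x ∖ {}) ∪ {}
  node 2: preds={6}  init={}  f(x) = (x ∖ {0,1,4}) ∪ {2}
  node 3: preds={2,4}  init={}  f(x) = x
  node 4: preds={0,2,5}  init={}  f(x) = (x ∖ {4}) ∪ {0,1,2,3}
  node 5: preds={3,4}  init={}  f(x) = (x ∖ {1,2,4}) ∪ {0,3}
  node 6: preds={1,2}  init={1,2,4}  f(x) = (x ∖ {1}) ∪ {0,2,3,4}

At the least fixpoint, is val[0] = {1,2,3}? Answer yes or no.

Iteration log — 19 steps:
  step 1. node 0  ⊔preds={}  new={0,1,3}  old={0}  +wl: 
  step 2. node 1  ⊔preds={}  new={}  stable
  step 3. node 2  ⊔preds={1,2,4}  new={2}  old={}  +wl: 0,1
  step 4. node 3  ⊔preds={2}  new={2}  old={}  +wl: 
  step 5. node 4  ⊔preds={0,1,2,3}  new={0,1,2,3}  old={}  +wl: 3
  step 6. node 5  ⊔preds={0,1,2,3}  new={0,3}  old={}  +wl: 4
  step 7. node 6  ⊔preds={2}  new={0,1,2,3,4}  old={1,2,4}  +wl: 2
  step 8. node 0  ⊔preds={2}  new={0,1,2,3}  old={0,1,3}  +wl: 
  step 9. node 1  ⊔preds={2}  new={2}  old={}  +wl: 6
  step 10. node 3  ⊔preds={0,1,2,3}  new={0,1,2,3}  old={2}  +wl: 0,5
  step 11. node 4  ⊔preds={0,1,2,3}  new={0,1,2,3}  stable
  step 12. node 2  ⊔preds={0,1,2,3,4}  new={2,3}  old={2}  +wl: 1,3,4
  step 13. node 6  ⊔preds={2,3}  new={0,1,2,3,4}  stable
  step 14. node 0  ⊔preds={0,1,2,3}  new={0,1,2,3}  stable
  step 15. node 5  ⊔preds={0,1,2,3}  new={0,3}  stable
  step 16. node 1  ⊔preds={2,3}  new={2,3}  old={2}  +wl: 6
  step 17. node 3  ⊔preds={0,1,2,3}  new={0,1,2,3}  stable
  step 18. node 4  ⊔preds={0,1,2,3}  new={0,1,2,3}  stable
  step 19. node 6  ⊔preds={2,3}  new={0,1,2,3,4}  stable

Least fixpoint reached:
  node 0: {0,1,2,3}
  node 1: {2,3}
  node 2: {2,3}
  node 3: {0,1,2,3}
  node 4: {0,1,2,3}
  node 5: {0,3}
  node 6: {0,1,2,3,4}

no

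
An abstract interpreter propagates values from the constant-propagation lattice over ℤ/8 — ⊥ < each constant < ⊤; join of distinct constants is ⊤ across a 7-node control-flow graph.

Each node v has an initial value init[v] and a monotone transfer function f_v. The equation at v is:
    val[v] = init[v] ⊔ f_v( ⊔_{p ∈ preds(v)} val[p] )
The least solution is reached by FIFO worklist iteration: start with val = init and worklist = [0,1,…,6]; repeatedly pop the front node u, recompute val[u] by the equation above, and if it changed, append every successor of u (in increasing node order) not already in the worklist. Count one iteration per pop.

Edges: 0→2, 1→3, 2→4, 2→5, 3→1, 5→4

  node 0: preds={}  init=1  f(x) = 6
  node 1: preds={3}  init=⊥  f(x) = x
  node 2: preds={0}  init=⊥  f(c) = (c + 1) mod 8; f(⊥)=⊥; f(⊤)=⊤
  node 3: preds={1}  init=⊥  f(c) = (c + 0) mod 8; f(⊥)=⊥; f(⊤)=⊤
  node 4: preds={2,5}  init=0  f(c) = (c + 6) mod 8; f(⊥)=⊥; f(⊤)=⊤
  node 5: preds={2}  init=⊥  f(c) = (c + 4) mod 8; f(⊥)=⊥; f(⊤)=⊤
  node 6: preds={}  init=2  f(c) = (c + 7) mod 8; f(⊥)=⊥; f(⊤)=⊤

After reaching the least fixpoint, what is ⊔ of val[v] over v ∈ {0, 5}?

Worklist (8 pops):
  #1 pop 0: in=⊥ → ⊤ (was 1); enqueue []
  #2 pop 1: in=⊥ → ⊥ (no change)
  #3 pop 2: in=⊤ → ⊤ (was ⊥); enqueue []
  #4 pop 3: in=⊥ → ⊥ (no change)
  #5 pop 4: in=⊤ → ⊤ (was 0); enqueue []
  #6 pop 5: in=⊤ → ⊤ (was ⊥); enqueue [4]
  #7 pop 6: in=⊥ → 2 (no change)
  #8 pop 4: in=⊤ → ⊤ (no change)

Fixpoint:
  val[0] = ⊤
  val[1] = ⊥
  val[2] = ⊤
  val[3] = ⊥
  val[4] = ⊤
  val[5] = ⊤
  val[6] = 2

⊤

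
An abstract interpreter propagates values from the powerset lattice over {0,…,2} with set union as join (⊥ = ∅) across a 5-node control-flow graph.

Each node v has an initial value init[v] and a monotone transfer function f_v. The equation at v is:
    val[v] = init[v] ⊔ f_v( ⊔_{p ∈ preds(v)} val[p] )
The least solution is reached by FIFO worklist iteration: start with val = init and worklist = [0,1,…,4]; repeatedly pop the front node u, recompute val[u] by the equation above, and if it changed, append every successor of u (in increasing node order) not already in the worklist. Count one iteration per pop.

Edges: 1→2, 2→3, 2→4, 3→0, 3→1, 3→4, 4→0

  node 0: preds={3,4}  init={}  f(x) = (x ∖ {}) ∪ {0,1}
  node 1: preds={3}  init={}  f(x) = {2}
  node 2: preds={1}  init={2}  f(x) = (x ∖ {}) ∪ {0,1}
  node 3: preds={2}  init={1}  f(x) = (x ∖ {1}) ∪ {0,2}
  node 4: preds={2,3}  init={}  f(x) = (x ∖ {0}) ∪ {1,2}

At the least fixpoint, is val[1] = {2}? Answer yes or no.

yes

Worklist (7 pops):
  #1 pop 0: in={1} → {0,1} (was {}); enqueue []
  #2 pop 1: in={1} → {2} (was {}); enqueue []
  #3 pop 2: in={2} → {0,1,2} (was {2}); enqueue []
  #4 pop 3: in={0,1,2} → {0,1,2} (was {1}); enqueue [0,1]
  #5 pop 4: in={0,1,2} → {1,2} (was {}); enqueue []
  #6 pop 0: in={0,1,2} → {0,1,2} (was {0,1}); enqueue []
  #7 pop 1: in={0,1,2} → {2} (no change)

Fixpoint:
  val[0] = {0,1,2}
  val[1] = {2}
  val[2] = {0,1,2}
  val[3] = {0,1,2}
  val[4] = {1,2}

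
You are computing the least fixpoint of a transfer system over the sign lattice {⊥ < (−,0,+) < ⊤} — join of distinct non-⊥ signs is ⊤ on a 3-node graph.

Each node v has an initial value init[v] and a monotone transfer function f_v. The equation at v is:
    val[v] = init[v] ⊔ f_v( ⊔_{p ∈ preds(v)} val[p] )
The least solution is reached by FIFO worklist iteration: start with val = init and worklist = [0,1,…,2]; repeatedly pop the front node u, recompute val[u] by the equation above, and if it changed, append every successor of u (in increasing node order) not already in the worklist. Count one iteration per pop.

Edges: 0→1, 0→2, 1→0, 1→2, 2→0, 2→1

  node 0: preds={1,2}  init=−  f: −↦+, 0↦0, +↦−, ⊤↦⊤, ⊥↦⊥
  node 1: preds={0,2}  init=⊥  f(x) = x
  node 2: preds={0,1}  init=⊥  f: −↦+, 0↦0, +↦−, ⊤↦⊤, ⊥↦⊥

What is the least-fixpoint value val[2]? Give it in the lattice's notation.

Iteration log — 8 steps:
  step 1. node 0  ⊔preds=⊥  new=−  stable
  step 2. node 1  ⊔preds=−  new=−  old=⊥  +wl: 0
  step 3. node 2  ⊔preds=−  new=+  old=⊥  +wl: 1
  step 4. node 0  ⊔preds=⊤  new=⊤  old=−  +wl: 2
  step 5. node 1  ⊔preds=⊤  new=⊤  old=−  +wl: 0
  step 6. node 2  ⊔preds=⊤  new=⊤  old=+  +wl: 1
  step 7. node 0  ⊔preds=⊤  new=⊤  stable
  step 8. node 1  ⊔preds=⊤  new=⊤  stable

Least fixpoint reached:
  node 0: ⊤
  node 1: ⊤
  node 2: ⊤

⊤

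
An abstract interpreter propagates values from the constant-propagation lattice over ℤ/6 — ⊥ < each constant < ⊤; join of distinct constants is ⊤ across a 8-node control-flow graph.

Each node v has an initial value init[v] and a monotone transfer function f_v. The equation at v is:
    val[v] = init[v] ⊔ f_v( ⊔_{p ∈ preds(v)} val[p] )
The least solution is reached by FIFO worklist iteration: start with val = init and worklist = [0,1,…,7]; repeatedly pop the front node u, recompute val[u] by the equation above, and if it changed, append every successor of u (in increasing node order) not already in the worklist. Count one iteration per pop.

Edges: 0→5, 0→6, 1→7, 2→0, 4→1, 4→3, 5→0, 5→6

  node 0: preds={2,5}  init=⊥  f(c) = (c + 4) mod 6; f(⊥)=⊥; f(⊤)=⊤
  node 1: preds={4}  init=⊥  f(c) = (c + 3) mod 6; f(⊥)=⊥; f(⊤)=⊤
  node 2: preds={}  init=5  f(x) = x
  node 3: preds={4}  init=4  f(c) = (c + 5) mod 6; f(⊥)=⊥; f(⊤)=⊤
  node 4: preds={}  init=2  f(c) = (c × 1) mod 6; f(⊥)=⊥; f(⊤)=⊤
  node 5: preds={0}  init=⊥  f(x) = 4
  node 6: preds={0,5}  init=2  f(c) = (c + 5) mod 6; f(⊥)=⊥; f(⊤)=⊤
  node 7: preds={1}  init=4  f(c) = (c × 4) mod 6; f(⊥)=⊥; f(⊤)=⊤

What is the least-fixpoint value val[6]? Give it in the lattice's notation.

Trace (11 dequeues):
  [1] u=0 | in 5 | out 3 | prev ⊥ | push {}
  [2] u=1 | in 2 | out 5 | prev ⊥ | push {}
  [3] u=2 | in ⊥ | out 5 | ==
  [4] u=3 | in 2 | out ⊤ | prev 4 | push {}
  [5] u=4 | in ⊥ | out 2 | ==
  [6] u=5 | in 3 | out 4 | prev ⊥ | push {0}
  [7] u=6 | in ⊤ | out ⊤ | prev 2 | push {}
  [8] u=7 | in 5 | out ⊤ | prev 4 | push {}
  [9] u=0 | in ⊤ | out ⊤ | prev 3 | push {5,6}
  [10] u=5 | in ⊤ | out 4 | ==
  [11] u=6 | in ⊤ | out ⊤ | ==

Converged values:
  [0] ⊤
  [1] 5
  [2] 5
  [3] ⊤
  [4] 2
  [5] 4
  [6] ⊤
  [7] ⊤

⊤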